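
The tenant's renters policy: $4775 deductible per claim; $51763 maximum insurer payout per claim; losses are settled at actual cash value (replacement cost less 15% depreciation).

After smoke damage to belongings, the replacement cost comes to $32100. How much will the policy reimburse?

$22510

Actual cash value after 15% depreciation: $32100 × 85% = $27285.
After the deductible, $27285 − $4775 = $22510 remains.
That's under the $51763 cap, so the insurer reimburses the full $22510.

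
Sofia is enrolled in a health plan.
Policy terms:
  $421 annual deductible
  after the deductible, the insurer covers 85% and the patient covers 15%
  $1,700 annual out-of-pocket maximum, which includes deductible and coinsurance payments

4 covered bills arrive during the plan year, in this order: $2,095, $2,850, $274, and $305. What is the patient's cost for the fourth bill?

Bill 1, $2,095: $421 to deductible, leaving $1,674; patient's 15% is $251.10. Cost to patient: $672.10. OOP to date $672.10.
Bill 2, $2,850: deductible met; 15% of $2,850 = $427.50. Patient owes $427.50 (running OOP $1,099.60).
Bill 3, $274: deductible already satisfied, so patient's share is 15% × $274 = $41.10. Patient pays $41.10; OOP now $1,140.70.
Bill 4, $305: deductible already satisfied, so patient's share is 15% × $305 = $45.75. Cost to patient: $45.75. OOP to date $1,186.45.

$45.75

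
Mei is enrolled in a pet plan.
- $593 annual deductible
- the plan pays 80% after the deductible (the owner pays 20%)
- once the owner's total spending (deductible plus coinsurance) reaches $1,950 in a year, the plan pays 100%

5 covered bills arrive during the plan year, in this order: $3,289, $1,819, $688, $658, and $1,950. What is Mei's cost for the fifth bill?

#1 ($3,289): deductible takes $593, $2,696 remains; 20% of $2,696 = $539.20. Owner pays $1,132.20; OOP now $1,132.20.
#2 ($1,819): 20% coinsurance on $1,819 = $363.80. Owner owes $363.80 (running OOP $1,496).
#3 ($688): deductible met; 20% of $688 = $137.60. Owner pays $137.60; OOP now $1,633.60.
#4 ($658): deductible already satisfied, so owner's share is 20% × $658 = $131.60. Owner pays $131.60; OOP now $1,765.20.
#5 ($1,950): deductible met; 20% of $1,950 = $390. That would push OOP to $2,155.20, over the $1,950 cap, so owner pays $1,950 − $1,765.20 = $184.80.

$184.80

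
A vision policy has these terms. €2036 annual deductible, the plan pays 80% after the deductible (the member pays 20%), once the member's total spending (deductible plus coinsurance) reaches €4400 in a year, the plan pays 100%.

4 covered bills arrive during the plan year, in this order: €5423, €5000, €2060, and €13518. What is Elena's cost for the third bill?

Claim 1 — €5423: €2036 finishes the deductible; €3387 goes to coinsurance; 20% of €3387 = €677.40. Cost to member: €2713.40. OOP to date €2713.40.
Claim 2 — €5000: deductible met; 20% of €5000 = €1000. Cost to member: €1000. OOP to date €3713.40.
Claim 3 — €2060: 20% coinsurance on €2060 = €412. Member pays €412; OOP now €4125.40.

€412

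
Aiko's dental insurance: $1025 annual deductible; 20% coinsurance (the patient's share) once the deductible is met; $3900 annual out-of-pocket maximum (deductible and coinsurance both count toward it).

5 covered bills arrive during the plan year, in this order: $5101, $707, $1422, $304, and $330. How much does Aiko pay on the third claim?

Claim 1 — $5101: $1025 to deductible, leaving $4076; coinsurance $4076 × 20% = $815.20. Patient pays $1840.20; OOP now $1840.20.
Claim 2 — $707: deductible met; 20% of $707 = $141.40. Patient pays $141.40; OOP now $1981.60.
Claim 3 — $1422: deductible already satisfied, so patient's share is 20% × $1422 = $284.40. Cost to patient: $284.40. OOP to date $2266.

$284.40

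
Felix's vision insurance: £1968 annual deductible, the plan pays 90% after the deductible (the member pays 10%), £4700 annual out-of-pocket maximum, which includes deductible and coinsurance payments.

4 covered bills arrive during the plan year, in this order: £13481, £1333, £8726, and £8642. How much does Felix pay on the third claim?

Claim 1 — £13481: £1968 to deductible, leaving £11513; 10% of £11513 = £1151.30. Member pays £3119.30; OOP now £3119.30.
Claim 2 — £1333: deductible met; 10% of £1333 = £133.30. Cost to member: £133.30. OOP to date £3252.60.
Claim 3 — £8726: deductible already satisfied, so member's share is 10% × £8726 = £872.60. Member pays £872.60; OOP now £4125.20.

£872.60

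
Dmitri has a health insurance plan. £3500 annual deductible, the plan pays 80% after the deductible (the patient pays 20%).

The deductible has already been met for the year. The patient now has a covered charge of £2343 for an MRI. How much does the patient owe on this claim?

With the deductible met, the entire £2343 is subject to coinsurance.
Patient's 20% share of £2343 is £468.60.

£468.60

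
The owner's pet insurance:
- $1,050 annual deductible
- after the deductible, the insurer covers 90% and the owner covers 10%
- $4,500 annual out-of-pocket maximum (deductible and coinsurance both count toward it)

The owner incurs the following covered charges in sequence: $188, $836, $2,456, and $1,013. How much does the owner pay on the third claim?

$269

Claim 1 — $188: fully absorbed by the deductible. Cost to owner: $188. OOP to date $188.
Claim 2 — $836: entire amount goes to the deductible. Owner owes $836 (running OOP $1,024).
Claim 3 — $2,456: $26 to deductible, leaving $2,430; 10% of $2,430 = $243. Cost to owner: $269. OOP to date $1,293.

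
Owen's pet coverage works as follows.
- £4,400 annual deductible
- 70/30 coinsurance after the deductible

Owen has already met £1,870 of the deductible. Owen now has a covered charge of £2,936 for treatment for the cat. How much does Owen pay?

£1,870 of the £4,400 deductible is already met, leaving £2,530.
After the £2,530 deductible portion, £2,936 − £2,530 = £406 is subject to coinsurance.
Owner's 30% share of £406 is £121.80.
Owner responsibility: £2,530 + £121.80 = £2,651.80.

£2,651.80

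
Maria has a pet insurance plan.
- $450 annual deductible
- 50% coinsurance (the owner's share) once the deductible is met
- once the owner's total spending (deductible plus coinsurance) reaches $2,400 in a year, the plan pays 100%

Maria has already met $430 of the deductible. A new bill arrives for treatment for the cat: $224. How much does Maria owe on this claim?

$122

Deductible still to meet: $450 − $430 = $20.
The remaining $204 (= $224 − $20) moves to coinsurance.
Coinsurance: $204 × 50% = $102.
So the owner owes $20 + $102 = $122 before any cap.
Total out-of-pocket so far would be $430 + $122 = $552, below the $2,400 cap — no reduction.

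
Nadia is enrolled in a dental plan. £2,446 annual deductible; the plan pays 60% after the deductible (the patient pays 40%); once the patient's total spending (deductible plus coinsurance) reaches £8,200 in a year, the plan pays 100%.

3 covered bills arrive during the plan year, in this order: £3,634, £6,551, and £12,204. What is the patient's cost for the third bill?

Claim 1 — £3,634: £2,446 finishes the deductible; £1,188 goes to coinsurance; 40% of £1,188 = £475.20. Patient pays £2,921.20; OOP now £2,921.20.
Claim 2 — £6,551: 40% coinsurance on £6,551 = £2,620.40. Patient owes £2,620.40 (running OOP £5,541.60).
Claim 3 — £12,204: deductible met; 40% of £12,204 = £4,881.60. Adding that to £5,541.60 gives £10,423.20, past the £8,200 cap; patient pays only £8,200 − £5,541.60 = £2,658.40.

£2,658.40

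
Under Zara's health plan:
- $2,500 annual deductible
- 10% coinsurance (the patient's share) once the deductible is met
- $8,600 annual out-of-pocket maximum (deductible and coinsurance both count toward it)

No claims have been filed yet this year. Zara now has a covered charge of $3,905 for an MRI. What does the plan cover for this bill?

The full $2,500 deductible is still open; $2,500 of this bill applies to it.
The remaining $1,405 (= $3,905 − $2,500) moves to coinsurance.
10% of $1,405 = $140.50 falls to the patient.
That puts the patient's cost at $2,500 + $140.50 = $2,640.50 before any cap.
Cumulative spending $0 + $2,640.50 = $2,640.50 stays under the $8,600 maximum.
The insurer covers the remainder: $3,905 − $2,640.50 = $1,264.50.

$1,264.50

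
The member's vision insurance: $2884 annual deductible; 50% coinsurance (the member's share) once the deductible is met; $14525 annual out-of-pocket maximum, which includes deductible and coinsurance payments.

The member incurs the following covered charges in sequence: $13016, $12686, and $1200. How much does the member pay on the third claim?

Bill 1, $13016: $2884 finishes the deductible; $10132 goes to coinsurance; coinsurance $10132 × 50% = $5066. Member pays $7950; OOP now $7950.
Bill 2, $12686: deductible already satisfied, so member's share is 50% × $12686 = $6343. Member owes $6343 (running OOP $14293).
Bill 3, $1200: 50% coinsurance on $1200 = $600. Adding that to $14293 gives $14893, past the $14525 cap; member pays only $14525 − $14293 = $232.

$232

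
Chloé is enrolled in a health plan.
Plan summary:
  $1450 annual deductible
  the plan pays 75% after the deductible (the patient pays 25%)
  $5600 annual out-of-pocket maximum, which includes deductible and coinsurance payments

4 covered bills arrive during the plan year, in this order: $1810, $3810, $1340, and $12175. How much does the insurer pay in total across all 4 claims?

Bill 1, $1810: $1450 finishes the deductible; $360 goes to coinsurance; 25% of $360 = $90. Patient owes $1540 (running OOP $1540). Plan pays $1810 − $1540 = $270.
Bill 2, $3810: deductible met; 25% of $3810 = $952.50. Cost to patient: $952.50. OOP to date $2492.50. Plan pays $3810 − $952.50 = $2857.50.
Bill 3, $1340: deductible already satisfied, so patient's share is 25% × $1340 = $335. Cost to patient: $335. OOP to date $2827.50. Insurer: $1340 − $335 = $1005.
Bill 4, $12175: deductible met; 25% of $12175 = $3043.75. That would push OOP to $5871.25, over the $5600 cap, so patient pays $5600 − $2827.50 = $2772.50. Insurer: $12175 − $2772.50 = $9402.50.
Insurer total: $270 + $2857.50 + $1005 + $9402.50 = $13535.

$13535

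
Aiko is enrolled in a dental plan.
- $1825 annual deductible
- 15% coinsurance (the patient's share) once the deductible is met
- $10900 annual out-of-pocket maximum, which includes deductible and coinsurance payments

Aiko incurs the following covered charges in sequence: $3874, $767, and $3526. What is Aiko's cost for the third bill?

$528.90

#1 ($3874): deductible takes $1825, $2049 remains; 15% of $2049 = $307.35. Cost to patient: $2132.35. OOP to date $2132.35.
#2 ($767): deductible met; 15% of $767 = $115.05. Cost to patient: $115.05. OOP to date $2247.40.
#3 ($3526): deductible met; 15% of $3526 = $528.90. Cost to patient: $528.90. OOP to date $2776.30.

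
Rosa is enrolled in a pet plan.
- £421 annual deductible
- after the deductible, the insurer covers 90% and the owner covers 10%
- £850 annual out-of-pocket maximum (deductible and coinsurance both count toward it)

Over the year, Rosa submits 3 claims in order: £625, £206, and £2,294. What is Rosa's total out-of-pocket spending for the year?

Claim 1 (£625): deductible takes £421, £204 remains; owner's 10% is £20.40. Owner pays £441.40; OOP now £441.40.
Claim 2 (£206): deductible already satisfied, so owner's share is 10% × £206 = £20.60. Owner pays £20.60; OOP now £462.
Claim 3 (£2,294): 10% coinsurance on £2,294 = £229.40. Owner pays £229.40; OOP now £691.40.
Total paid by the owner: £441.40 + £20.60 + £229.40 = £691.40.

£691.40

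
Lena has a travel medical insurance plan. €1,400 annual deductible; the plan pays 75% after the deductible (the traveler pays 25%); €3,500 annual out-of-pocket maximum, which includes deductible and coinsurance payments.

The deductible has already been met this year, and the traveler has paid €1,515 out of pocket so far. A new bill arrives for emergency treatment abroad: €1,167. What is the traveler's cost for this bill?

The deductible is already satisfied, so the full bill goes to coinsurance.
25% of €1,167 = €291.75 falls to the traveler.
Cumulative spending €1,515 + €291.75 = €1,806.75 stays under the €3,500 maximum.

€291.75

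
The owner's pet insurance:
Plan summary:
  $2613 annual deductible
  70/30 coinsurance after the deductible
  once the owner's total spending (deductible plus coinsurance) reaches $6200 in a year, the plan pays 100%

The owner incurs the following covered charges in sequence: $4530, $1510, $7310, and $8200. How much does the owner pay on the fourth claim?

Claim 1 ($4530): deductible takes $2613, $1917 remains; 30% of $1917 = $575.10. Owner pays $3188.10; OOP now $3188.10.
Claim 2 ($1510): deductible met; 30% of $1510 = $453. Owner pays $453; OOP now $3641.10.
Claim 3 ($7310): deductible met; 30% of $7310 = $2193. Owner owes $2193 (running OOP $5834.10).
Claim 4 ($8200): 30% coinsurance on $8200 = $2460. OOP would hit $8294.10 > $6200, so the cap limits the owner to $6200 − $5834.10 = $365.90.

$365.90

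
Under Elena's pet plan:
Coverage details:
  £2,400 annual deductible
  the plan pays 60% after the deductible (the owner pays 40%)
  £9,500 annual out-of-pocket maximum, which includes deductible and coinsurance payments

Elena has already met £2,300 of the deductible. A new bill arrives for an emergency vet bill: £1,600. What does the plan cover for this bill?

£900

£2,300 of the £2,400 deductible is already met, leaving £100.
The remaining £1,500 (= £1,600 − £100) moves to coinsurance.
40% of £1,500 = £600 falls to the owner.
That puts the owner's cost at £100 + £600 = £700 before any cap.
Cumulative spending £2,300 + £700 = £3,000 stays under the £9,500 maximum.
The insurer covers the remainder: £1,600 − £700 = £900.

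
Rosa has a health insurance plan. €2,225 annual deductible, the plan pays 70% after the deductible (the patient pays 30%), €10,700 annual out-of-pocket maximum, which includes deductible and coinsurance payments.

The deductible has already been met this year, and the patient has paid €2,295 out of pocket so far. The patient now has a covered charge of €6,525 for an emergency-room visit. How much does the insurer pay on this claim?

With the deductible met, the entire €6,525 is subject to coinsurance.
Coinsurance: €6,525 × 30% = €1,957.50.
Year-to-date out-of-pocket becomes €2,295 + €1,957.50 = €4,252.50, still under the €10,700 maximum, so no cap applies.
Insurer pays the balance: €6,525 − €1,957.50 = €4,567.50.

€4,567.50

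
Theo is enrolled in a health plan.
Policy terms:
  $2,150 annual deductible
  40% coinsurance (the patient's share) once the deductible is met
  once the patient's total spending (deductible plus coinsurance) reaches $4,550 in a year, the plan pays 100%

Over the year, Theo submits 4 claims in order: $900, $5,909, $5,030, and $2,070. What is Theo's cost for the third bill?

$536.40

#1 ($900): fully absorbed by the deductible. Patient pays $900; OOP now $900.
#2 ($5,909): deductible takes $1,250, $4,659 remains; 40% of $4,659 = $1,863.60. Cost to patient: $3,113.60. OOP to date $4,013.60.
#3 ($5,030): deductible already satisfied, so patient's share is 40% × $5,030 = $2,012. OOP would hit $6,025.60 > $4,550, so the cap limits the patient to $4,550 − $4,013.60 = $536.40.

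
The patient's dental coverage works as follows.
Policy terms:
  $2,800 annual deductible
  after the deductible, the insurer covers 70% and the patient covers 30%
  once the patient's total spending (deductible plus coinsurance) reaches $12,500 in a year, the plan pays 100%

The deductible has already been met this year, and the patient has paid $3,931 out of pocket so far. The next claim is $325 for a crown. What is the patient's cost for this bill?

With the deductible met, the entire $325 is subject to coinsurance.
Coinsurance: $325 × 30% = $97.50.
Total out-of-pocket so far would be $3,931 + $97.50 = $4,028.50, below the $12,500 cap — no reduction.

$97.50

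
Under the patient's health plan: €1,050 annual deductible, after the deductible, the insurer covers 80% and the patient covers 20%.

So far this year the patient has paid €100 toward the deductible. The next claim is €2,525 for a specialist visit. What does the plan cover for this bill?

€100 of the €1,050 deductible is already met, leaving €950.
The remaining €1,575 (= €2,525 − €950) moves to coinsurance.
Coinsurance: €1,575 × 20% = €315.
Patient responsibility: €950 + €315 = €1,265.
Insurer pays the balance: €2,525 − €1,265 = €1,260.

€1,260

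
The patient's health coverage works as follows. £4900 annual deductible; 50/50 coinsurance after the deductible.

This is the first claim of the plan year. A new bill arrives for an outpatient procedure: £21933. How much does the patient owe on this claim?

Deductible not yet touched, so the first £4900 of the bill goes to the deductible.
After the £4900 deductible portion, £21933 − £4900 = £17033 is subject to coinsurance.
Coinsurance: £17033 × 50% = £8516.50.
Patient responsibility: £4900 + £8516.50 = £13416.50.

£13416.50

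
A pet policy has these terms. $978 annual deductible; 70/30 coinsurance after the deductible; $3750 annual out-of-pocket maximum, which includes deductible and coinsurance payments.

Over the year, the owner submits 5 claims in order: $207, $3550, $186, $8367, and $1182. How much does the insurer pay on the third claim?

$130.20

Claim 1 ($207): fully absorbed by the deductible. Cost to owner: $207. OOP to date $207. Insurer: $207 − $207 = $0.
Claim 2 ($3550): $771 finishes the deductible; $2779 goes to coinsurance; 30% of $2779 = $833.70. Cost to owner: $1604.70. OOP to date $1811.70. Plan pays $3550 − $1604.70 = $1945.30.
Claim 3 ($186): deductible already satisfied, so owner's share is 30% × $186 = $55.80. Owner owes $55.80 (running OOP $1867.50). Plan pays $186 − $55.80 = $130.20.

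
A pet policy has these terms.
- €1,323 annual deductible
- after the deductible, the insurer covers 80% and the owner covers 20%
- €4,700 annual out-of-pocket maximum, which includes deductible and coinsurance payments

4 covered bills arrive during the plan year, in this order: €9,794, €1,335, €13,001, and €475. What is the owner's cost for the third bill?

€1,415.80

Claim 1 — €9,794: €1,323 finishes the deductible; €8,471 goes to coinsurance; owner's 20% is €1,694.20. Cost to owner: €3,017.20. OOP to date €3,017.20.
Claim 2 — €1,335: deductible already satisfied, so owner's share is 20% × €1,335 = €267. Owner owes €267 (running OOP €3,284.20).
Claim 3 — €13,001: deductible already satisfied, so owner's share is 20% × €13,001 = €2,600.20. OOP would hit €5,884.40 > €4,700, so the cap limits the owner to €4,700 − €3,284.20 = €1,415.80.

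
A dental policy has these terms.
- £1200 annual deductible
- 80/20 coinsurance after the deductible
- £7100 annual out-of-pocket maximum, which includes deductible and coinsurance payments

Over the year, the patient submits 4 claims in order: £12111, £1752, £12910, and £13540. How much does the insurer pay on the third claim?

Claim 1 (£12111): £1200 finishes the deductible; £10911 goes to coinsurance; coinsurance £10911 × 20% = £2182.20. Cost to patient: £3382.20. OOP to date £3382.20. Plan pays £12111 − £3382.20 = £8728.80.
Claim 2 (£1752): deductible already satisfied, so patient's share is 20% × £1752 = £350.40. Cost to patient: £350.40. OOP to date £3732.60. Plan pays £1752 − £350.40 = £1401.60.
Claim 3 (£12910): 20% coinsurance on £12910 = £2582. Patient owes £2582 (running OOP £6314.60). Insurer: £12910 − £2582 = £10328.

£10328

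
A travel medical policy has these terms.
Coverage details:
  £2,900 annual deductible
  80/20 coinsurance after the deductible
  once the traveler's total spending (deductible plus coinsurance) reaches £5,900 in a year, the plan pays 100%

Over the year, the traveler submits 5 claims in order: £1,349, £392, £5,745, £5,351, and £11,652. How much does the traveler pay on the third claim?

#1 (£1,349): fully absorbed by the deductible. Cost to traveler: £1,349. OOP to date £1,349.
#2 (£392): entire amount goes to the deductible. Traveler pays £392; OOP now £1,741.
#3 (£5,745): £1,159 to deductible, leaving £4,586; coinsurance £4,586 × 20% = £917.20. Traveler owes £2,076.20 (running OOP £3,817.20).

£2,076.20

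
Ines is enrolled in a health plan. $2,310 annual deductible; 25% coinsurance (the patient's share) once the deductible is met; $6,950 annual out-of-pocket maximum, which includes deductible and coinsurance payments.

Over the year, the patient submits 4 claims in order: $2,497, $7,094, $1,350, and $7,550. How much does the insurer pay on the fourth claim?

Bill 1, $2,497: $2,310 to deductible, leaving $187; 25% of $187 = $46.75. Patient owes $2,356.75 (running OOP $2,356.75). Plan pays $2,497 − $2,356.75 = $140.25.
Bill 2, $7,094: deductible met; 25% of $7,094 = $1,773.50. Cost to patient: $1,773.50. OOP to date $4,130.25. Insurer: $7,094 − $1,773.50 = $5,320.50.
Bill 3, $1,350: deductible already satisfied, so patient's share is 25% × $1,350 = $337.50. Patient pays $337.50; OOP now $4,467.75. Insurer: $1,350 − $337.50 = $1,012.50.
Bill 4, $7,550: deductible already satisfied, so patient's share is 25% × $7,550 = $1,887.50. Patient owes $1,887.50 (running OOP $6,355.25). Insurer: $7,550 − $1,887.50 = $5,662.50.

$5,662.50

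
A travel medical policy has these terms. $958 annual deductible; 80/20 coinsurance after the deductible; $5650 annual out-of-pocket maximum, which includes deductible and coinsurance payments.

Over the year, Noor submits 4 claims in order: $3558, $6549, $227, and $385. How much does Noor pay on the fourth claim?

Claim 1 — $3558: $958 finishes the deductible; $2600 goes to coinsurance; coinsurance $2600 × 20% = $520. Traveler pays $1478; OOP now $1478.
Claim 2 — $6549: 20% coinsurance on $6549 = $1309.80. Traveler pays $1309.80; OOP now $2787.80.
Claim 3 — $227: deductible met; 20% of $227 = $45.40. Traveler owes $45.40 (running OOP $2833.20).
Claim 4 — $385: 20% coinsurance on $385 = $77. Traveler owes $77 (running OOP $2910.20).

$77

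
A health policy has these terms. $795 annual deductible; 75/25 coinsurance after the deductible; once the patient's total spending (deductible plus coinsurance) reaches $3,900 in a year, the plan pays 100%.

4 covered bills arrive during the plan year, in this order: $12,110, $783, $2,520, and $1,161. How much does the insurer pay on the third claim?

$2,439.50

Bill 1, $12,110: deductible takes $795, $11,315 remains; coinsurance $11,315 × 25% = $2,828.75. Patient pays $3,623.75; OOP now $3,623.75. Insurer: $12,110 − $3,623.75 = $8,486.25.
Bill 2, $783: deductible already satisfied, so patient's share is 25% × $783 = $195.75. Patient owes $195.75 (running OOP $3,819.50). Plan pays $783 − $195.75 = $587.25.
Bill 3, $2,520: deductible met; 25% of $2,520 = $630. That would push OOP to $4,449.50, over the $3,900 cap, so patient pays $3,900 − $3,819.50 = $80.50. Plan pays $2,520 − $80.50 = $2,439.50.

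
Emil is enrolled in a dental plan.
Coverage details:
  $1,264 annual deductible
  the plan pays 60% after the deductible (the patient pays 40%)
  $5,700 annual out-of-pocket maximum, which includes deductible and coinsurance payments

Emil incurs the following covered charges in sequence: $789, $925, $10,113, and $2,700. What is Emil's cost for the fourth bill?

$210.80

Claim 1 — $789: entire amount goes to the deductible. Patient pays $789; OOP now $789.
Claim 2 — $925: deductible takes $475, $450 remains; coinsurance $450 × 40% = $180. Patient owes $655 (running OOP $1,444).
Claim 3 — $10,113: 40% coinsurance on $10,113 = $4,045.20. Patient owes $4,045.20 (running OOP $5,489.20).
Claim 4 — $2,700: 40% coinsurance on $2,700 = $1,080. That would push OOP to $6,569.20, over the $5,700 cap, so patient pays $5,700 − $5,489.20 = $210.80.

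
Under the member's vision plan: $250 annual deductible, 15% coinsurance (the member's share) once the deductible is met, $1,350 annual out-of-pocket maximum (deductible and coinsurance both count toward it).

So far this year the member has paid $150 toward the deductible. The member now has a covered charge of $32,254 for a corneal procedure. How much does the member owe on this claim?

$150 of the $250 deductible is already met, leaving $100.
That leaves $32,254 − $100 = $32,154 for coinsurance.
Member's 15% share of $32,154 is $4,823.10.
That puts the member's cost at $100 + $4,823.10 = $4,923.10 before any cap.
Adding $4,923.10 to the $150 already spent would give $5,073.10, which exceeds the $1,350 cap; the member pays just $1,350 − $150 = $1,200.

$1,200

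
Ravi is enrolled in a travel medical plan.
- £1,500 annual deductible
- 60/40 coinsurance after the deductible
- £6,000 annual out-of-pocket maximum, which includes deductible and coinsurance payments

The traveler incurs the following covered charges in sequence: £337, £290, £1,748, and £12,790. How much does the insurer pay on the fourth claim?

#1 (£337): entire amount goes to the deductible. Traveler pays £337; OOP now £337. Insurer: £337 − £337 = £0.
#2 (£290): all of it applies to the deductible. Traveler pays £290; OOP now £627. Plan pays £290 − £290 = £0.
#3 (£1,748): £873 finishes the deductible; £875 goes to coinsurance; coinsurance £875 × 40% = £350. Traveler owes £1,223 (running OOP £1,850). Insurer: £1,748 − £1,223 = £525.
#4 (£12,790): 40% coinsurance on £12,790 = £5,116. Adding that to £1,850 gives £6,966, past the £6,000 cap; traveler pays only £6,000 − £1,850 = £4,150. Insurer: £12,790 − £4,150 = £8,640.

£8,640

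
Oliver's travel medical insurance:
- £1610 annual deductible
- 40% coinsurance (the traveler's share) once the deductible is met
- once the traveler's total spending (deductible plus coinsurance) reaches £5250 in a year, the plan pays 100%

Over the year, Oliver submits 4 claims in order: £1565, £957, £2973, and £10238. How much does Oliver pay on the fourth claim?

£2086

Claim 1 — £1565: entire amount goes to the deductible. Traveler pays £1565; OOP now £1565.
Claim 2 — £957: £45 to deductible, leaving £912; coinsurance £912 × 40% = £364.80. Traveler owes £409.80 (running OOP £1974.80).
Claim 3 — £2973: deductible already satisfied, so traveler's share is 40% × £2973 = £1189.20. Traveler pays £1189.20; OOP now £3164.
Claim 4 — £10238: deductible met; 40% of £10238 = £4095.20. OOP would hit £7259.20 > £5250, so the cap limits the traveler to £5250 − £3164 = £2086.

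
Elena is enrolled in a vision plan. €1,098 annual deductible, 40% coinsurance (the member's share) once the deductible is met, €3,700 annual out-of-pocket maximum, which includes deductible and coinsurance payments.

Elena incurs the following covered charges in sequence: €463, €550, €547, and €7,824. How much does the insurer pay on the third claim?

€277.20

Bill 1, €463: entire amount goes to the deductible. Member owes €463 (running OOP €463). Plan pays €463 − €463 = €0.
Bill 2, €550: fully absorbed by the deductible. Member owes €550 (running OOP €1,013). Insurer: €550 − €550 = €0.
Bill 3, €547: deductible takes €85, €462 remains; 40% of €462 = €184.80. Member owes €269.80 (running OOP €1,282.80). Plan pays €547 − €269.80 = €277.20.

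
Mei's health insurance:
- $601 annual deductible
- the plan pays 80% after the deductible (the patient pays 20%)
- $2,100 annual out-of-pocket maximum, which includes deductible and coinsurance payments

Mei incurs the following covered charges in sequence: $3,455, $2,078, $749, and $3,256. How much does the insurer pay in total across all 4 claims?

Claim 1 ($3,455): deductible takes $601, $2,854 remains; coinsurance $2,854 × 20% = $570.80. Cost to patient: $1,171.80. OOP to date $1,171.80. Insurer: $3,455 − $1,171.80 = $2,283.20.
Claim 2 ($2,078): deductible already satisfied, so patient's share is 20% × $2,078 = $415.60. Patient pays $415.60; OOP now $1,587.40. Plan pays $2,078 − $415.60 = $1,662.40.
Claim 3 ($749): 20% coinsurance on $749 = $149.80. Patient owes $149.80 (running OOP $1,737.20). Insurer: $749 − $149.80 = $599.20.
Claim 4 ($3,256): deductible already satisfied, so patient's share is 20% × $3,256 = $651.20. Adding that to $1,737.20 gives $2,388.40, past the $2,100 cap; patient pays only $2,100 − $1,737.20 = $362.80. Insurer: $3,256 − $362.80 = $2,893.20.
Insurer total: $2,283.20 + $1,662.40 + $599.20 + $2,893.20 = $7,438.

$7,438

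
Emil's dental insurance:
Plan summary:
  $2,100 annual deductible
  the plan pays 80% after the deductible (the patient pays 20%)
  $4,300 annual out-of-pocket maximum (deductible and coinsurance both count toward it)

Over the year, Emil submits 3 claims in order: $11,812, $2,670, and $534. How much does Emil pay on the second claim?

$257.60

Bill 1, $11,812: $2,100 to deductible, leaving $9,712; patient's 20% is $1,942.40. Patient pays $4,042.40; OOP now $4,042.40.
Bill 2, $2,670: 20% coinsurance on $2,670 = $534. OOP would hit $4,576.40 > $4,300, so the cap limits the patient to $4,300 − $4,042.40 = $257.60.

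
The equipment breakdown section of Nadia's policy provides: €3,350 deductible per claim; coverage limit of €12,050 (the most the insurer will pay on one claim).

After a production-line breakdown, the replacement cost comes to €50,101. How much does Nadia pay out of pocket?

€38,051

Less the €3,350 deductible: €50,101 − €3,350 = €46,751.
Since €46,751 > €12,050, the payout is capped at €12,050.
Out of pocket: €50,101 − €12,050 = €38,051.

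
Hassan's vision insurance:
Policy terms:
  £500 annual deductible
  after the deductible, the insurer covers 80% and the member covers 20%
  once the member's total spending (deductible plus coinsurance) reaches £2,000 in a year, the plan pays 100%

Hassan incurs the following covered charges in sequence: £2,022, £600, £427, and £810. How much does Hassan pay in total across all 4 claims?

£1,171.80

Claim 1 — £2,022: deductible takes £500, £1,522 remains; member's 20% is £304.40. Member owes £804.40 (running OOP £804.40).
Claim 2 — £600: deductible already satisfied, so member's share is 20% × £600 = £120. Member owes £120 (running OOP £924.40).
Claim 3 — £427: deductible met; 20% of £427 = £85.40. Member owes £85.40 (running OOP £1,009.80).
Claim 4 — £810: deductible met; 20% of £810 = £162. Member pays £162; OOP now £1,171.80.
Total paid by the member: £804.40 + £120 + £85.40 + £162 = £1,171.80.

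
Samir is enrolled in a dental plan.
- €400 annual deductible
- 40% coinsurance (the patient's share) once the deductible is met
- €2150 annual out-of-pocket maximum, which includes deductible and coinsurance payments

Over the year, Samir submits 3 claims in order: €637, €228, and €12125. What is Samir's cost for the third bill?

Bill 1, €637: €400 to deductible, leaving €237; patient's 40% is €94.80. Cost to patient: €494.80. OOP to date €494.80.
Bill 2, €228: 40% coinsurance on €228 = €91.20. Cost to patient: €91.20. OOP to date €586.
Bill 3, €12125: deductible met; 40% of €12125 = €4850. Adding that to €586 gives €5436, past the €2150 cap; patient pays only €2150 − €586 = €1564.

€1564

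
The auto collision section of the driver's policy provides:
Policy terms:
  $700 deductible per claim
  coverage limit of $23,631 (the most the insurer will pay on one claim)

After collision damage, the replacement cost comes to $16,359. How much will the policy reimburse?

Subtract the deductible: $16,359 − $700 = $15,659.
$15,659 is within the $23,631 limit, so the insurer pays $15,659.

$15,659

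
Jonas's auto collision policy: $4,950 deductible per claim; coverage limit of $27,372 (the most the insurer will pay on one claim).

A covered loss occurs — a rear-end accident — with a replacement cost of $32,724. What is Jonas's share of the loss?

$5,352

Subtract the deductible: $32,724 − $4,950 = $27,774.
Since $27,774 > $27,372, the payout is capped at $27,372.
The driver bears the rest of the original loss: $32,724 − $27,372 = $5,352.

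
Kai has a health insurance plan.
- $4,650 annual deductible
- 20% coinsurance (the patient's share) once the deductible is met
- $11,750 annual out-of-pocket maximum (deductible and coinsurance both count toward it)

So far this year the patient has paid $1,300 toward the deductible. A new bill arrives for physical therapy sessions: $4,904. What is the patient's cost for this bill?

$3,660.80

$1,300 of the $4,650 deductible is already met, leaving $3,350.
That leaves $4,904 − $3,350 = $1,554 for coinsurance.
Patient's 20% share of $1,554 is $310.80.
So the patient owes $3,350 + $310.80 = $3,660.80 before any cap.
Total out-of-pocket so far would be $1,300 + $3,660.80 = $4,960.80, below the $11,750 cap — no reduction.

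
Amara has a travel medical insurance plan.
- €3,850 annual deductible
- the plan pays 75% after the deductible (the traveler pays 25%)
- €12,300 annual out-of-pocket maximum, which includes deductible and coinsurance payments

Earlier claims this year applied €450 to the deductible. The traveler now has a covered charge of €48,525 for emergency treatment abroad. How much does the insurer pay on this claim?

€36,675

Remaining deductible: €3,850 − €450 = €3,400.
After the €3,400 deductible portion, €48,525 − €3,400 = €45,125 is subject to coinsurance.
Traveler's 25% share of €45,125 is €11,281.25.
So the traveler owes €3,400 + €11,281.25 = €14,681.25 before any cap.
That would bring total out-of-pocket to €15,131.25, past the €12,300 cap. The traveler is capped at €12,300 − €450 = €11,850 on this claim.
The plan picks up €48,525 − €11,850 = €36,675.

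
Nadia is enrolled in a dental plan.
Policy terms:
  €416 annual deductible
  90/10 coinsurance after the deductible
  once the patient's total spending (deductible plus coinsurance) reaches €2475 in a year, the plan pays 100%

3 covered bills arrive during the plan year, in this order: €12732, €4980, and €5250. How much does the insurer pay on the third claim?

Claim 1 — €12732: €416 finishes the deductible; €12316 goes to coinsurance; 10% of €12316 = €1231.60. Cost to patient: €1647.60. OOP to date €1647.60. Plan pays €12732 − €1647.60 = €11084.40.
Claim 2 — €4980: 10% coinsurance on €4980 = €498. Cost to patient: €498. OOP to date €2145.60. Insurer: €4980 − €498 = €4482.
Claim 3 — €5250: deductible met; 10% of €5250 = €525. That would push OOP to €2670.60, over the €2475 cap, so patient pays €2475 − €2145.60 = €329.40. Plan pays €5250 − €329.40 = €4920.60.

€4920.60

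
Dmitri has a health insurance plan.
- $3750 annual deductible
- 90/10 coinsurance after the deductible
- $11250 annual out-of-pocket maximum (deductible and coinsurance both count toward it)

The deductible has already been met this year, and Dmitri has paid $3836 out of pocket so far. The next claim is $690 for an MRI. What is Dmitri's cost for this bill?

$69

With the deductible met, the entire $690 is subject to coinsurance.
Coinsurance: $690 × 10% = $69.
Total out-of-pocket so far would be $3836 + $69 = $3905, below the $11250 cap — no reduction.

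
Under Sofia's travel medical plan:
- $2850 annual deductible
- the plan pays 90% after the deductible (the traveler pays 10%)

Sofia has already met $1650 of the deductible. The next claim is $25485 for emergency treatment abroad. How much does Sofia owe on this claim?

$3628.50

Deductible still to meet: $2850 − $1650 = $1200.
The remaining $24285 (= $25485 − $1200) moves to coinsurance.
10% of $24285 = $2428.50 falls to the traveler.
That puts the traveler's cost at $1200 + $2428.50 = $3628.50.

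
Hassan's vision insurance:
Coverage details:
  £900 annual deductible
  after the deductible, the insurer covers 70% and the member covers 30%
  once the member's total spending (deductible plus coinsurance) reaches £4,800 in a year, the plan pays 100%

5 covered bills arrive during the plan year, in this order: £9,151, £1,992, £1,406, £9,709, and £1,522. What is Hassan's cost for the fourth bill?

Bill 1, £9,151: £900 to deductible, leaving £8,251; member's 30% is £2,475.30. Cost to member: £3,375.30. OOP to date £3,375.30.
Bill 2, £1,992: 30% coinsurance on £1,992 = £597.60. Member owes £597.60 (running OOP £3,972.90).
Bill 3, £1,406: deductible met; 30% of £1,406 = £421.80. Member owes £421.80 (running OOP £4,394.70).
Bill 4, £9,709: deductible met; 30% of £9,709 = £2,912.70. OOP would hit £7,307.40 > £4,800, so the cap limits the member to £4,800 − £4,394.70 = £405.30.

£405.30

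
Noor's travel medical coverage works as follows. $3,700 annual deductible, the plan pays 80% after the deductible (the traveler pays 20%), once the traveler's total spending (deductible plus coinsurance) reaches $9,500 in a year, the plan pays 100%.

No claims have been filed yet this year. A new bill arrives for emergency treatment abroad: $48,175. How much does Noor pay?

$9,500

Deductible not yet touched, so the first $3,700 of the bill goes to the deductible.
That leaves $48,175 − $3,700 = $44,475 for coinsurance.
Coinsurance: $44,475 × 20% = $8,895.
Traveler responsibility before any cap: $3,700 + $8,895 = $12,595.
That would bring total out-of-pocket to $12,595, past the $9,500 cap. The traveler is capped at $9,500 − $0 = $9,500 on this claim.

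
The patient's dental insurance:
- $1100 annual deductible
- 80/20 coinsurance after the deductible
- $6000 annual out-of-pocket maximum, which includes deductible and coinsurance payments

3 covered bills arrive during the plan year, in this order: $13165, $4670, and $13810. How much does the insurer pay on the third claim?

$12257

Claim 1 ($13165): deductible takes $1100, $12065 remains; coinsurance $12065 × 20% = $2413. Patient pays $3513; OOP now $3513. Insurer: $13165 − $3513 = $9652.
Claim 2 ($4670): deductible met; 20% of $4670 = $934. Patient pays $934; OOP now $4447. Insurer: $4670 − $934 = $3736.
Claim 3 ($13810): deductible already satisfied, so patient's share is 20% × $13810 = $2762. OOP would hit $7209 > $6000, so the cap limits the patient to $6000 − $4447 = $1553. Plan pays $13810 − $1553 = $12257.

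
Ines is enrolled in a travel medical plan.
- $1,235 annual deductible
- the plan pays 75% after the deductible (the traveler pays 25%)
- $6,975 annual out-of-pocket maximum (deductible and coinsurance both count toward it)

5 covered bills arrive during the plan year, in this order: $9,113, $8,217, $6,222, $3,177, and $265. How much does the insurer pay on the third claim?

Bill 1, $9,113: $1,235 finishes the deductible; $7,878 goes to coinsurance; coinsurance $7,878 × 25% = $1,969.50. Traveler pays $3,204.50; OOP now $3,204.50. Plan pays $9,113 − $3,204.50 = $5,908.50.
Bill 2, $8,217: deductible already satisfied, so traveler's share is 25% × $8,217 = $2,054.25. Traveler pays $2,054.25; OOP now $5,258.75. Plan pays $8,217 − $2,054.25 = $6,162.75.
Bill 3, $6,222: 25% coinsurance on $6,222 = $1,555.50. Traveler pays $1,555.50; OOP now $6,814.25. Insurer: $6,222 − $1,555.50 = $4,666.50.

$4,666.50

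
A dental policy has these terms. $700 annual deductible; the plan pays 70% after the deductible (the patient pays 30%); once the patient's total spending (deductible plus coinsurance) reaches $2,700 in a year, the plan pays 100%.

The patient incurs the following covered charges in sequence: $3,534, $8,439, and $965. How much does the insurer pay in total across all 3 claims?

$10,238

Claim 1 ($3,534): $700 finishes the deductible; $2,834 goes to coinsurance; patient's 30% is $850.20. Cost to patient: $1,550.20. OOP to date $1,550.20. Plan pays $3,534 − $1,550.20 = $1,983.80.
Claim 2 ($8,439): deductible already satisfied, so patient's share is 30% × $8,439 = $2,531.70. Adding that to $1,550.20 gives $4,081.90, past the $2,700 cap; patient pays only $2,700 − $1,550.20 = $1,149.80. Plan pays $8,439 − $1,149.80 = $7,289.20.
Claim 3 ($965): deductible met; 30% of $965 = $289.50. Adding that to $2,700 gives $2,989.50, past the $2,700 cap; patient pays only $2,700 − $2,700 = $0. Plan pays $965 − $0 = $965.
Insurer total = bills − patient's total = $12,938 − $2,700 = $10,238.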